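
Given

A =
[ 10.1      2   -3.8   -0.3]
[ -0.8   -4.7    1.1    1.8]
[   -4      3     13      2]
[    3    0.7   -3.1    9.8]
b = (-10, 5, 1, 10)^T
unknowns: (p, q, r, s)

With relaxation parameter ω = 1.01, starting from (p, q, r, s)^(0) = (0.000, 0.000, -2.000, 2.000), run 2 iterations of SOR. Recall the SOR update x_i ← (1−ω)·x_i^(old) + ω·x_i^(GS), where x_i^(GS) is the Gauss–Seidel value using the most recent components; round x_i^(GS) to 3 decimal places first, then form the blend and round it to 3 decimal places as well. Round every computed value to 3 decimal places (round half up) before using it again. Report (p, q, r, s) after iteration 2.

(-1.085, -0.502, -0.349, 1.277)

Iteration 1:
  p: GS value = (-10 - (2)·0.000 - (-3.8)·-2.000 - (-0.3)·2.000) / (10.1) = -1.683;  p ← (1−ω)·0.000 + ω·-1.683 = -1.700
  q: GS value = (5 - (-0.8)·-1.700 - (1.1)·-2.000 - (1.8)·2.000) / (-4.7) = -0.477;  q ← (1−ω)·0.000 + ω·-0.477 = -0.482
  r: GS value = (1 - (-4)·-1.700 - (3)·-0.482 - (2)·2.000) / (13) = -0.643;  r ← (1−ω)·-2.000 + ω·-0.643 = -0.629
  s: GS value = (10 - (3)·-1.700 - (0.7)·-0.482 - (-3.1)·-0.629) / (9.8) = 1.376;  s ← (1−ω)·2.000 + ω·1.376 = 1.370
Iteration 2:
  p: GS value = (-10 - (2)·-0.482 - (-3.8)·-0.629 - (-0.3)·1.370) / (10.1) = -1.091;  p ← (1−ω)·-1.700 + ω·-1.091 = -1.085
  q: GS value = (5 - (-0.8)·-1.085 - (1.1)·-0.629 - (1.8)·1.370) / (-4.7) = -0.502;  q ← (1−ω)·-0.482 + ω·-0.502 = -0.502
  r: GS value = (1 - (-4)·-1.085 - (3)·-0.502 - (2)·1.370) / (13) = -0.352;  r ← (1−ω)·-0.629 + ω·-0.352 = -0.349
  s: GS value = (10 - (3)·-1.085 - (0.7)·-0.502 - (-3.1)·-0.349) / (9.8) = 1.278;  s ← (1−ω)·1.370 + ω·1.278 = 1.277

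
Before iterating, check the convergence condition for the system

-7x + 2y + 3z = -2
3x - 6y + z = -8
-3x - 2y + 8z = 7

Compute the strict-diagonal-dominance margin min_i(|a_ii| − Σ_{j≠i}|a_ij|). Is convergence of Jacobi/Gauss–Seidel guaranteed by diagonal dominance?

row 1: |-7| − (2+3) = 2
row 2: |-6| − (3+1) = 2
row 3: |8| − (3+2) = 3
minimum over rows = 2 → strictly diagonally dominant (convergence guaranteed)

2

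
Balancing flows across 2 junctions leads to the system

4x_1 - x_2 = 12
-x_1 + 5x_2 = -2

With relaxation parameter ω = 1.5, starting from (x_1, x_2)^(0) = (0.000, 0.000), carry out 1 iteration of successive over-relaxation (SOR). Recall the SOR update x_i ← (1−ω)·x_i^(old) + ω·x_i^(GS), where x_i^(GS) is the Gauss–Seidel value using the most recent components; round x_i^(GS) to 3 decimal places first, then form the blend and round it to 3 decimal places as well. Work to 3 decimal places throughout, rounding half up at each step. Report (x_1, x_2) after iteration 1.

(4.500, 0.750)

Iteration 1:
  x_1: GS value = (12 - (-1)·0.000) / (4) = 3.000;  x_1 ← (1−ω)·0.000 + ω·3.000 = 4.500
  x_2: GS value = (-2 - (-1)·4.500) / (5) = 0.500;  x_2 ← (1−ω)·0.000 + ω·0.500 = 0.750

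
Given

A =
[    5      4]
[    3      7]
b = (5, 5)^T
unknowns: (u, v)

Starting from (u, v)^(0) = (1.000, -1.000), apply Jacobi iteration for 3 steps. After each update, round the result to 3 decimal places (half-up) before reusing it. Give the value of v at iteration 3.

0.384

Iteration 1:
  u = (5 - (4)·-1.000) / (5) = 1.800
  v = (5 - (3)·1.000) / (7) = 0.286
Iteration 2:
  u = (5 - (4)·0.286) / (5) = 0.771
  v = (5 - (3)·1.800) / (7) = -0.057
Iteration 3:
  u = (5 - (4)·-0.057) / (5) = 1.046
  v = (5 - (3)·0.771) / (7) = 0.384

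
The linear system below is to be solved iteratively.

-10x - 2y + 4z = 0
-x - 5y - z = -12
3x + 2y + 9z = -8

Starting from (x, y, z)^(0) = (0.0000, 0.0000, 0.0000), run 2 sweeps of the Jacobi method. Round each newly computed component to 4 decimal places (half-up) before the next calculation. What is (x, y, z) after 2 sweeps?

(-0.8356, 2.5778, -1.4222)

Iteration 1:
  x = (0 - (-2)·0.0000 - (4)·0.0000) / (-10) = 0.0000
  y = (-12 - (-1)·0.0000 - (-1)·0.0000) / (-5) = 2.4000
  z = (-8 - (3)·0.0000 - (2)·0.0000) / (9) = -0.8889
Iteration 2:
  x = (0 - (-2)·2.4000 - (4)·-0.8889) / (-10) = -0.8356
  y = (-12 - (-1)·0.0000 - (-1)·-0.8889) / (-5) = 2.5778
  z = (-8 - (3)·0.0000 - (2)·2.4000) / (9) = -1.4222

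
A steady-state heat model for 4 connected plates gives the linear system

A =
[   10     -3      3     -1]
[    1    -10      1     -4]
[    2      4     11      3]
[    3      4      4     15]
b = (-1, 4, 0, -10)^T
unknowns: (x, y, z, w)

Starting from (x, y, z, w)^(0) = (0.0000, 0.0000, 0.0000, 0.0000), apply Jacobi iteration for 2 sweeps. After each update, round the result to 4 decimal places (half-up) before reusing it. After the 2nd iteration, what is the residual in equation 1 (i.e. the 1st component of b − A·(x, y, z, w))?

-0.1394

Iteration 1:
  x = (-1 - (-3)·0.0000 - (3)·0.0000 - (-1)·0.0000) / (10) = -0.1000
  y = (4 - (1)·0.0000 - (1)·0.0000 - (-4)·0.0000) / (-10) = -0.4000
  z = (0 - (2)·0.0000 - (4)·0.0000 - (3)·0.0000) / (11) = 0.0000
  w = (-10 - (3)·0.0000 - (4)·0.0000 - (4)·0.0000) / (15) = -0.6667
Iteration 2:
  x = (-1 - (-3)·-0.4000 - (3)·0.0000 - (-1)·-0.6667) / (10) = -0.2867
  y = (4 - (1)·-0.1000 - (1)·0.0000 - (-4)·-0.6667) / (-10) = -0.1433
  z = (0 - (2)·-0.1000 - (4)·-0.4000 - (3)·-0.6667) / (11) = 0.3455
  w = (-10 - (3)·-0.1000 - (4)·-0.4000 - (4)·0.0000) / (15) = -0.5400
Residual b − A·x = (-0.1394, 0.3482, -1.0339, -1.8487)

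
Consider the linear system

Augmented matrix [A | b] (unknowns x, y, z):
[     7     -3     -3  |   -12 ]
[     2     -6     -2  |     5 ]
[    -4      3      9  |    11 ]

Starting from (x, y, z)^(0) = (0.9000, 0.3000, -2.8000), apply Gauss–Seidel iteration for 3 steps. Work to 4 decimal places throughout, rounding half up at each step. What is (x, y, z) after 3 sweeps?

(-2.0127, -1.7963, 0.9265)

Iteration 1:
  x = (-12 - (-3)·0.3000 - (-3)·-2.8000) / (7) = -2.7857
  y = (5 - (2)·-2.7857 - (-2)·-2.8000) / (-6) = -0.8286
  z = (11 - (-4)·-2.7857 - (3)·-0.8286) / (9) = 0.2603
Iteration 2:
  x = (-12 - (-3)·-0.8286 - (-3)·0.2603) / (7) = -1.9578
  y = (5 - (2)·-1.9578 - (-2)·0.2603) / (-6) = -1.5727
  z = (11 - (-4)·-1.9578 - (3)·-1.5727) / (9) = 0.8763
Iteration 3:
  x = (-12 - (-3)·-1.5727 - (-3)·0.8763) / (7) = -2.0127
  y = (5 - (2)·-2.0127 - (-2)·0.8763) / (-6) = -1.7963
  z = (11 - (-4)·-2.0127 - (3)·-1.7963) / (9) = 0.9265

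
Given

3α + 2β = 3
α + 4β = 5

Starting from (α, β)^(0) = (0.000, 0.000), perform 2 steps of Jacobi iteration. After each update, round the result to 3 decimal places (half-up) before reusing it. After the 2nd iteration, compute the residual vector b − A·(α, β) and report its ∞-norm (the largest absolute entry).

Iteration 1:
  α = (3 - (2)·0.000) / (3) = 1.000
  β = (5 - (1)·0.000) / (4) = 1.250
Iteration 2:
  α = (3 - (2)·1.250) / (3) = 0.167
  β = (5 - (1)·1.000) / (4) = 1.000
Residual b − A·x = (0.499, 0.833); ∞-norm = 0.833

0.833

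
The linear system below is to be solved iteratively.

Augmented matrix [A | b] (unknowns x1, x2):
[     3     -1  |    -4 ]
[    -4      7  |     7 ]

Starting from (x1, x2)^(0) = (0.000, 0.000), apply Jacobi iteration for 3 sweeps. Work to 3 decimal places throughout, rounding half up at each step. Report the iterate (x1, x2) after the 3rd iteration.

(-1.254, 0.429)

Iteration 1:
  x1 = (-4 - (-1)·0.000) / (3) = -1.333
  x2 = (7 - (-4)·0.000) / (7) = 1.000
Iteration 2:
  x1 = (-4 - (-1)·1.000) / (3) = -1.000
  x2 = (7 - (-4)·-1.333) / (7) = 0.238
Iteration 3:
  x1 = (-4 - (-1)·0.238) / (3) = -1.254
  x2 = (7 - (-4)·-1.000) / (7) = 0.429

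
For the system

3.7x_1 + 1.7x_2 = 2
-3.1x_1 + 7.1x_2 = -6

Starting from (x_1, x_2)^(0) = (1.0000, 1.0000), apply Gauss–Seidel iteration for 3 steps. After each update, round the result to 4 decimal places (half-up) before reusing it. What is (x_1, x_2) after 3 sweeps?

(0.7457, -0.5195)

Iteration 1:
  x_1 = (2 - (1.7)·1.0000) / (3.7) = 0.0811
  x_2 = (-6 - (-3.1)·0.0811) / (7.1) = -0.8097
Iteration 2:
  x_1 = (2 - (1.7)·-0.8097) / (3.7) = 0.9126
  x_2 = (-6 - (-3.1)·0.9126) / (7.1) = -0.4466
Iteration 3:
  x_1 = (2 - (1.7)·-0.4466) / (3.7) = 0.7457
  x_2 = (-6 - (-3.1)·0.7457) / (7.1) = -0.5195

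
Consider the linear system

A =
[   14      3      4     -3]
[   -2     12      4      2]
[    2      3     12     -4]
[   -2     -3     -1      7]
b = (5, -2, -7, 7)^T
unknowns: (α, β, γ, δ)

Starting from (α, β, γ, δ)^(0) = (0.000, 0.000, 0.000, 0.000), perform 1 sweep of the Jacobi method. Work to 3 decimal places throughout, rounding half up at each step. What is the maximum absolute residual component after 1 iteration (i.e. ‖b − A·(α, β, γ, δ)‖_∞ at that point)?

5.835

Iteration 1:
  α = (5 - (3)·0.000 - (4)·0.000 - (-3)·0.000) / (14) = 0.357
  β = (-2 - (-2)·0.000 - (4)·0.000 - (2)·0.000) / (12) = -0.167
  γ = (-7 - (2)·0.000 - (3)·0.000 - (-4)·0.000) / (12) = -0.583
  δ = (7 - (-2)·0.000 - (-3)·0.000 - (-1)·0.000) / (7) = 1.000
Residual b − A·x = (5.835, 1.050, 3.783, -0.370); ∞-norm = 5.835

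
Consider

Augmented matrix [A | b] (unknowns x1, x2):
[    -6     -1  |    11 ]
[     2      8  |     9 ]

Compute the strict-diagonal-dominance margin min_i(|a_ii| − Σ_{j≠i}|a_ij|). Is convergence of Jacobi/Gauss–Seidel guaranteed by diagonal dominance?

row 1: |-6| − (1) = 5
row 2: |8| − (2) = 6
minimum over rows = 5 → strictly diagonally dominant (convergence guaranteed)

5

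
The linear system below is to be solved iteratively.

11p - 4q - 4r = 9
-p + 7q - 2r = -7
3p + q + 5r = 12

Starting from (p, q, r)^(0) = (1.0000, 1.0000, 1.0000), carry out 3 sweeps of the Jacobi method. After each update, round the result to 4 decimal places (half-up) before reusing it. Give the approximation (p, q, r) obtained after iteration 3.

Iteration 1:
  p = (9 - (-4)·1.0000 - (-4)·1.0000) / (11) = 1.5455
  q = (-7 - (-1)·1.0000 - (-2)·1.0000) / (7) = -0.5714
  r = (12 - (3)·1.0000 - (1)·1.0000) / (5) = 1.6000
Iteration 2:
  p = (9 - (-4)·-0.5714 - (-4)·1.6000) / (11) = 1.1922
  q = (-7 - (-1)·1.5455 - (-2)·1.6000) / (7) = -0.3221
  r = (12 - (3)·1.5455 - (1)·-0.5714) / (5) = 1.5870
Iteration 3:
  p = (9 - (-4)·-0.3221 - (-4)·1.5870) / (11) = 1.2781
  q = (-7 - (-1)·1.1922 - (-2)·1.5870) / (7) = -0.3763
  r = (12 - (3)·1.1922 - (1)·-0.3221) / (5) = 1.7491

(1.2781, -0.3763, 1.7491)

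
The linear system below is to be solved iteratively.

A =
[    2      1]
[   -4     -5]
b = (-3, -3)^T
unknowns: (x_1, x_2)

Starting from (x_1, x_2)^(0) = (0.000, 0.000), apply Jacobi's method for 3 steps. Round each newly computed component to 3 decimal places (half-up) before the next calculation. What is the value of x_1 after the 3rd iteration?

Iteration 1:
  x_1 = (-3 - (1)·0.000) / (2) = -1.500
  x_2 = (-3 - (-4)·0.000) / (-5) = 0.600
Iteration 2:
  x_1 = (-3 - (1)·0.600) / (2) = -1.800
  x_2 = (-3 - (-4)·-1.500) / (-5) = 1.800
Iteration 3:
  x_1 = (-3 - (1)·1.800) / (2) = -2.400
  x_2 = (-3 - (-4)·-1.800) / (-5) = 2.040

-2.400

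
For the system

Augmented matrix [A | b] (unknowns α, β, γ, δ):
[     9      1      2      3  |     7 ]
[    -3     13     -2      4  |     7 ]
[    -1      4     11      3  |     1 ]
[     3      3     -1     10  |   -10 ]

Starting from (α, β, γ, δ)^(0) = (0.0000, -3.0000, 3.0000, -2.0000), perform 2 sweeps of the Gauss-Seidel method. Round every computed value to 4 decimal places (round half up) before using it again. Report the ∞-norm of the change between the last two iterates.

Iteration 1:
  α = (7 - (1)·-3.0000 - (2)·3.0000 - (3)·-2.0000) / (9) = 1.1111
  β = (7 - (-3)·1.1111 - (-2)·3.0000 - (4)·-2.0000) / (13) = 1.8718
  γ = (1 - (-1)·1.1111 - (4)·1.8718 - (3)·-2.0000) / (11) = 0.0567
  δ = (-10 - (3)·1.1111 - (3)·1.8718 - (-1)·0.0567) / (10) = -1.8892
Iteration 2:
  α = (7 - (1)·1.8718 - (2)·0.0567 - (3)·-1.8892) / (9) = 1.1869
  β = (7 - (-3)·1.1869 - (-2)·0.0567 - (4)·-1.8892) / (13) = 1.4024
  γ = (1 - (-1)·1.1869 - (4)·1.4024 - (3)·-1.8892) / (11) = 0.2041
  δ = (-10 - (3)·1.1869 - (3)·1.4024 - (-1)·0.2041) / (10) = -1.7564
Change: (0.0758, -0.4694, 0.1474, 0.1328) → max |·| = 0.4694

0.4694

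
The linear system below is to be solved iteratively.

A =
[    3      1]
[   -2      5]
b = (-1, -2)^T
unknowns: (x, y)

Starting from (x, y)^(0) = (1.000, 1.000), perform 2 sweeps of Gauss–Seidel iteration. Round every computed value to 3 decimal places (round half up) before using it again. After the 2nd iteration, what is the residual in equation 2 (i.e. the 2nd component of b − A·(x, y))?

Iteration 1:
  x = (-1 - (1)·1.000) / (3) = -0.667
  y = (-2 - (-2)·-0.667) / (5) = -0.667
Iteration 2:
  x = (-1 - (1)·-0.667) / (3) = -0.111
  y = (-2 - (-2)·-0.111) / (5) = -0.444
Residual b − A·x = (-0.223, -0.002)

-0.002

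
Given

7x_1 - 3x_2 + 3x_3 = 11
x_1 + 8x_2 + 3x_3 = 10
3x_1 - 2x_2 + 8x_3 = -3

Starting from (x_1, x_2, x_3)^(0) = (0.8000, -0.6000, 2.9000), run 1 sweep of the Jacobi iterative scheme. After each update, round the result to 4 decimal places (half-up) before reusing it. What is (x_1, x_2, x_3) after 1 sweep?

Iteration 1:
  x_1 = (11 - (-3)·-0.6000 - (3)·2.9000) / (7) = 0.0714
  x_2 = (10 - (1)·0.8000 - (3)·2.9000) / (8) = 0.0625
  x_3 = (-3 - (3)·0.8000 - (-2)·-0.6000) / (8) = -0.8250

(0.0714, 0.0625, -0.8250)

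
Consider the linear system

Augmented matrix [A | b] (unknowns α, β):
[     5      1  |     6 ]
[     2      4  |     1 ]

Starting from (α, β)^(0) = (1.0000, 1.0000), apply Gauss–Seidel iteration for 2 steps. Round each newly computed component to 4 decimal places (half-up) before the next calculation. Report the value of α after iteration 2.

Iteration 1:
  α = (6 - (1)·1.0000) / (5) = 1.0000
  β = (1 - (2)·1.0000) / (4) = -0.2500
Iteration 2:
  α = (6 - (1)·-0.2500) / (5) = 1.2500
  β = (1 - (2)·1.2500) / (4) = -0.3750

1.2500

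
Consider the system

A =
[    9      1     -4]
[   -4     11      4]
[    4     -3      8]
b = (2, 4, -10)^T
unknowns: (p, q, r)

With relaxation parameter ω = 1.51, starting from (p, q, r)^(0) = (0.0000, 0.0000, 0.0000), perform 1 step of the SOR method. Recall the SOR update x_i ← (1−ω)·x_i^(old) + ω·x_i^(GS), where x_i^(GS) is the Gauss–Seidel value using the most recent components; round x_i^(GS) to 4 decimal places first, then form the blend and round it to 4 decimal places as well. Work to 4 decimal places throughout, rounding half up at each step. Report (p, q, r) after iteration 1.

(0.3355, 0.7333, -1.7256)

Iteration 1:
  p: GS value = (2 - (1)·0.0000 - (-4)·0.0000) / (9) = 0.2222;  p ← (1−ω)·0.0000 + ω·0.2222 = 0.3355
  q: GS value = (4 - (-4)·0.3355 - (4)·0.0000) / (11) = 0.4856;  q ← (1−ω)·0.0000 + ω·0.4856 = 0.7333
  r: GS value = (-10 - (4)·0.3355 - (-3)·0.7333) / (8) = -1.1428;  r ← (1−ω)·0.0000 + ω·-1.1428 = -1.7256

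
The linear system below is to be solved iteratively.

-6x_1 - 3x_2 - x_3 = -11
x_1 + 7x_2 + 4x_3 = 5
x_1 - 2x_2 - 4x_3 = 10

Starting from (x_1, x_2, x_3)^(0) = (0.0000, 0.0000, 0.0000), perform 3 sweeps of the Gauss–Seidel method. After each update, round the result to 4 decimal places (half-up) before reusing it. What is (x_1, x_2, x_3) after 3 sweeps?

Iteration 1:
  x_1 = (-11 - (-3)·0.0000 - (-1)·0.0000) / (-6) = 1.8333
  x_2 = (5 - (1)·1.8333 - (4)·0.0000) / (7) = 0.4524
  x_3 = (10 - (1)·1.8333 - (-2)·0.4524) / (-4) = -2.2679
Iteration 2:
  x_1 = (-11 - (-3)·0.4524 - (-1)·-2.2679) / (-6) = 1.9851
  x_2 = (5 - (1)·1.9851 - (4)·-2.2679) / (7) = 1.7266
  x_3 = (10 - (1)·1.9851 - (-2)·1.7266) / (-4) = -2.8670
Iteration 3:
  x_1 = (-11 - (-3)·1.7266 - (-1)·-2.8670) / (-6) = 1.4479
  x_2 = (5 - (1)·1.4479 - (4)·-2.8670) / (7) = 2.1457
  x_3 = (10 - (1)·1.4479 - (-2)·2.1457) / (-4) = -3.2109

(1.4479, 2.1457, -3.2109)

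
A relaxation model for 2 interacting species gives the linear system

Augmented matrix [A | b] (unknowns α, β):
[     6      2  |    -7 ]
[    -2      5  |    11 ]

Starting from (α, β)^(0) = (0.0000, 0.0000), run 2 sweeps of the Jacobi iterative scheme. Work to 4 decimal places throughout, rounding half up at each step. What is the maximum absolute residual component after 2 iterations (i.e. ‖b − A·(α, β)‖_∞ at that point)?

1.4665

Iteration 1:
  α = (-7 - (2)·0.0000) / (6) = -1.1667
  β = (11 - (-2)·0.0000) / (5) = 2.2000
Iteration 2:
  α = (-7 - (2)·2.2000) / (6) = -1.9000
  β = (11 - (-2)·-1.1667) / (5) = 1.7333
Residual b − A·x = (0.9334, -1.4665); ∞-norm = 1.4665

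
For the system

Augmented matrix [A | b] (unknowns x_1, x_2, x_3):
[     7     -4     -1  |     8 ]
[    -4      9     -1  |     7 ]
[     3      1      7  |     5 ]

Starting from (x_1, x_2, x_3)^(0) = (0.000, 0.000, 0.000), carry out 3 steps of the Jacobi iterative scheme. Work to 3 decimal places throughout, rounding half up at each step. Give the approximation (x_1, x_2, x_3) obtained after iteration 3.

(1.939, 1.541, -0.205)

Iteration 1:
  x_1 = (8 - (-4)·0.000 - (-1)·0.000) / (7) = 1.143
  x_2 = (7 - (-4)·0.000 - (-1)·0.000) / (9) = 0.778
  x_3 = (5 - (3)·0.000 - (1)·0.000) / (7) = 0.714
Iteration 2:
  x_1 = (8 - (-4)·0.778 - (-1)·0.714) / (7) = 1.689
  x_2 = (7 - (-4)·1.143 - (-1)·0.714) / (9) = 1.365
  x_3 = (5 - (3)·1.143 - (1)·0.778) / (7) = 0.113
Iteration 3:
  x_1 = (8 - (-4)·1.365 - (-1)·0.113) / (7) = 1.939
  x_2 = (7 - (-4)·1.689 - (-1)·0.113) / (9) = 1.541
  x_3 = (5 - (3)·1.689 - (1)·1.365) / (7) = -0.205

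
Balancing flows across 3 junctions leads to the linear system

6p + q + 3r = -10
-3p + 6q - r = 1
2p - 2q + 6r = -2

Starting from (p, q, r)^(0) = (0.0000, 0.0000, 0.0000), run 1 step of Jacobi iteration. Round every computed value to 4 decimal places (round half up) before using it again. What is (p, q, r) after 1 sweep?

(-1.6667, 0.1667, -0.3333)

Iteration 1:
  p = (-10 - (1)·0.0000 - (3)·0.0000) / (6) = -1.6667
  q = (1 - (-3)·0.0000 - (-1)·0.0000) / (6) = 0.1667
  r = (-2 - (2)·0.0000 - (-2)·0.0000) / (6) = -0.3333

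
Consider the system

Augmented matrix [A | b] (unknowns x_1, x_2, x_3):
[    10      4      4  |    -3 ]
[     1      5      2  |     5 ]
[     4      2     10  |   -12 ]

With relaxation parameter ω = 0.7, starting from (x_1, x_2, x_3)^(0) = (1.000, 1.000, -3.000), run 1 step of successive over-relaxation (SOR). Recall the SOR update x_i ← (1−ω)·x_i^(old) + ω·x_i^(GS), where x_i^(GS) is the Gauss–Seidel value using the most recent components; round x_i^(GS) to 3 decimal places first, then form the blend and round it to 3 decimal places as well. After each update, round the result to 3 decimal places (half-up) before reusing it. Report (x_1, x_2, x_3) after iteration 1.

(0.650, 1.749, -2.167)

Iteration 1:
  x_1: GS value = (-3 - (4)·1.000 - (4)·-3.000) / (10) = 0.500;  x_1 ← (1−ω)·1.000 + ω·0.500 = 0.650
  x_2: GS value = (5 - (1)·0.650 - (2)·-3.000) / (5) = 2.070;  x_2 ← (1−ω)·1.000 + ω·2.070 = 1.749
  x_3: GS value = (-12 - (4)·0.650 - (2)·1.749) / (10) = -1.810;  x_3 ← (1−ω)·-3.000 + ω·-1.810 = -2.167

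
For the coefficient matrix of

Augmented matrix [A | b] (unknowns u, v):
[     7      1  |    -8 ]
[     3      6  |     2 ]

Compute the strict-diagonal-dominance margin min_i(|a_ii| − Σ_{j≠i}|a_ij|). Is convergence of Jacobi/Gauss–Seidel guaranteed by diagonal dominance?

3

row 1: |7| − (1) = 6
row 2: |6| − (3) = 3
minimum over rows = 3 → strictly diagonally dominant (convergence guaranteed)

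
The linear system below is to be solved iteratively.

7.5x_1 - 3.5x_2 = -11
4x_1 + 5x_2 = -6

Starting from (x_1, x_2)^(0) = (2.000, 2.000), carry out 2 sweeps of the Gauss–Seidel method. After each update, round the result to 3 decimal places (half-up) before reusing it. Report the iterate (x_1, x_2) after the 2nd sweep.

(-1.828, 0.262)

Iteration 1:
  x_1 = (-11 - (-3.5)·2.000) / (7.5) = -0.533
  x_2 = (-6 - (4)·-0.533) / (5) = -0.774
Iteration 2:
  x_1 = (-11 - (-3.5)·-0.774) / (7.5) = -1.828
  x_2 = (-6 - (4)·-1.828) / (5) = 0.262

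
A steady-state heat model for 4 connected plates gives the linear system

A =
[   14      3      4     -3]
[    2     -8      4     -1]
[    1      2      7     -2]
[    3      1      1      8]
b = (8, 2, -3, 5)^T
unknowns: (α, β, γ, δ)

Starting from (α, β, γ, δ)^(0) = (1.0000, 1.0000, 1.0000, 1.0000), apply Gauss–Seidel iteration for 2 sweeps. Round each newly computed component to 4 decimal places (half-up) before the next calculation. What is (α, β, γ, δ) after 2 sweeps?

(0.7100, -0.2578, -0.3068, 0.4293)

Iteration 1:
  α = (8 - (3)·1.0000 - (4)·1.0000 - (-3)·1.0000) / (14) = 0.2857
  β = (2 - (2)·0.2857 - (4)·1.0000 - (-1)·1.0000) / (-8) = 0.1964
  γ = (-3 - (1)·0.2857 - (2)·0.1964 - (-2)·1.0000) / (7) = -0.2398
  δ = (5 - (3)·0.2857 - (1)·0.1964 - (1)·-0.2398) / (8) = 0.5233
Iteration 2:
  α = (8 - (3)·0.1964 - (4)·-0.2398 - (-3)·0.5233) / (14) = 0.7100
  β = (2 - (2)·0.7100 - (4)·-0.2398 - (-1)·0.5233) / (-8) = -0.2578
  γ = (-3 - (1)·0.7100 - (2)·-0.2578 - (-2)·0.5233) / (7) = -0.3068
  δ = (5 - (3)·0.7100 - (1)·-0.2578 - (1)·-0.3068) / (8) = 0.4293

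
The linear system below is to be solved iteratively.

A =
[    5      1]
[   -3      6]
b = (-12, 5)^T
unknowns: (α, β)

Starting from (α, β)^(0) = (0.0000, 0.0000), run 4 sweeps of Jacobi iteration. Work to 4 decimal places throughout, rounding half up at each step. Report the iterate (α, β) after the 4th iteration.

Iteration 1:
  α = (-12 - (1)·0.0000) / (5) = -2.4000
  β = (5 - (-3)·0.0000) / (6) = 0.8333
Iteration 2:
  α = (-12 - (1)·0.8333) / (5) = -2.5667
  β = (5 - (-3)·-2.4000) / (6) = -0.3667
Iteration 3:
  α = (-12 - (1)·-0.3667) / (5) = -2.3267
  β = (5 - (-3)·-2.5667) / (6) = -0.4500
Iteration 4:
  α = (-12 - (1)·-0.4500) / (5) = -2.3100
  β = (5 - (-3)·-2.3267) / (6) = -0.3300

(-2.3100, -0.3300)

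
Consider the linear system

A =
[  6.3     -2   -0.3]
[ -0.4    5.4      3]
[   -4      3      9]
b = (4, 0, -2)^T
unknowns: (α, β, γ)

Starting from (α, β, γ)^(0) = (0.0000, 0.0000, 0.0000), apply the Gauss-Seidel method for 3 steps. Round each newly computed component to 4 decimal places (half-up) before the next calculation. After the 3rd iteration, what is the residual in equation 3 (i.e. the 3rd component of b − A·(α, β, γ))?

0.0001

Iteration 1:
  α = (4 - (-2)·0.0000 - (-0.3)·0.0000) / (6.3) = 0.6349
  β = (0 - (-0.4)·0.6349 - (3)·0.0000) / (5.4) = 0.0470
  γ = (-2 - (-4)·0.6349 - (3)·0.0470) / (9) = 0.0443
Iteration 2:
  α = (4 - (-2)·0.0470 - (-0.3)·0.0443) / (6.3) = 0.6520
  β = (0 - (-0.4)·0.6520 - (3)·0.0443) / (5.4) = 0.0237
  γ = (-2 - (-4)·0.6520 - (3)·0.0237) / (9) = 0.0597
Iteration 3:
  α = (4 - (-2)·0.0237 - (-0.3)·0.0597) / (6.3) = 0.6453
  β = (0 - (-0.4)·0.6453 - (3)·0.0597) / (5.4) = 0.0146
  γ = (-2 - (-4)·0.6453 - (3)·0.0146) / (9) = 0.0597
Residual b − A·x = (-0.0183, 0.0002, 0.0001)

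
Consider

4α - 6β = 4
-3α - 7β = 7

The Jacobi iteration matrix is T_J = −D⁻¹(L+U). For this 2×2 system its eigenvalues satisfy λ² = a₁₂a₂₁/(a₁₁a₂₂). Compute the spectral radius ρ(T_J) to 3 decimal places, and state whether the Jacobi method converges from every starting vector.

a₁₂a₂₁/(a₁₁a₂₂) = (-6)·(-3) / ((4)·(-7)) = -0.642857
ρ = √|-0.642857| = √0.642857 = 0.802
ρ < 1, so Jacobi converges

0.802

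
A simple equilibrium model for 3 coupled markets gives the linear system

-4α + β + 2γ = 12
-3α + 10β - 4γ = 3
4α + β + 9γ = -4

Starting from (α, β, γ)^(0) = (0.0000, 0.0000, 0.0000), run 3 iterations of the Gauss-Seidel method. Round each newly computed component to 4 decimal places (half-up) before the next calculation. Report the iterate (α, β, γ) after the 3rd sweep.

(-2.6516, -0.1929, 0.7555)

Iteration 1:
  α = (12 - (1)·0.0000 - (2)·0.0000) / (-4) = -3.0000
  β = (3 - (-3)·-3.0000 - (-4)·0.0000) / (10) = -0.6000
  γ = (-4 - (4)·-3.0000 - (1)·-0.6000) / (9) = 0.9556
Iteration 2:
  α = (12 - (1)·-0.6000 - (2)·0.9556) / (-4) = -2.6722
  β = (3 - (-3)·-2.6722 - (-4)·0.9556) / (10) = -0.1194
  γ = (-4 - (4)·-2.6722 - (1)·-0.1194) / (9) = 0.7565
Iteration 3:
  α = (12 - (1)·-0.1194 - (2)·0.7565) / (-4) = -2.6516
  β = (3 - (-3)·-2.6516 - (-4)·0.7565) / (10) = -0.1929
  γ = (-4 - (4)·-2.6516 - (1)·-0.1929) / (9) = 0.7555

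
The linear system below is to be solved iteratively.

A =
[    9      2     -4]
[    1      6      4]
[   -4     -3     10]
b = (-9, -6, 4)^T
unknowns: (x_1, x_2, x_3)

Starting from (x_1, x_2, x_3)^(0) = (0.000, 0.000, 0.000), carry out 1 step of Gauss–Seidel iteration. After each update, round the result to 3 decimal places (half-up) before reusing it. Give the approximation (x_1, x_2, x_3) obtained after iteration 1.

(-1.000, -0.833, -0.250)

Iteration 1:
  x_1 = (-9 - (2)·0.000 - (-4)·0.000) / (9) = -1.000
  x_2 = (-6 - (1)·-1.000 - (4)·0.000) / (6) = -0.833
  x_3 = (4 - (-4)·-1.000 - (-3)·-0.833) / (10) = -0.250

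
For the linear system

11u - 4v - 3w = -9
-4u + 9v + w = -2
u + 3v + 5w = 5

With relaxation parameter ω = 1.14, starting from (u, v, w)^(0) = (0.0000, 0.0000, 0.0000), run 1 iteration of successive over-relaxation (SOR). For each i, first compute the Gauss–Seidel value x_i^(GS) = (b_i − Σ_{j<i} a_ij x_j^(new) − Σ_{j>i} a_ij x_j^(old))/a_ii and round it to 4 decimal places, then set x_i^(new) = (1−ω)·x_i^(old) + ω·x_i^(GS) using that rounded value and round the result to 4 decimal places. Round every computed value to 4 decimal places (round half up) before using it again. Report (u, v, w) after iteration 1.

(-0.9327, -0.7260, 1.8492)

Iteration 1:
  u: GS value = (-9 - (-4)·0.0000 - (-3)·0.0000) / (11) = -0.8182;  u ← (1−ω)·0.0000 + ω·-0.8182 = -0.9327
  v: GS value = (-2 - (-4)·-0.9327 - (1)·0.0000) / (9) = -0.6368;  v ← (1−ω)·0.0000 + ω·-0.6368 = -0.7260
  w: GS value = (5 - (1)·-0.9327 - (3)·-0.7260) / (5) = 1.6221;  w ← (1−ω)·0.0000 + ω·1.6221 = 1.8492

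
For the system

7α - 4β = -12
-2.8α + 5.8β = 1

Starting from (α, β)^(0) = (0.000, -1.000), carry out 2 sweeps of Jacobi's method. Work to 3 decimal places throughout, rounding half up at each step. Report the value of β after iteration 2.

-0.931

Iteration 1:
  α = (-12 - (-4)·-1.000) / (7) = -2.286
  β = (1 - (-2.8)·0.000) / (5.8) = 0.172
Iteration 2:
  α = (-12 - (-4)·0.172) / (7) = -1.616
  β = (1 - (-2.8)·-2.286) / (5.8) = -0.931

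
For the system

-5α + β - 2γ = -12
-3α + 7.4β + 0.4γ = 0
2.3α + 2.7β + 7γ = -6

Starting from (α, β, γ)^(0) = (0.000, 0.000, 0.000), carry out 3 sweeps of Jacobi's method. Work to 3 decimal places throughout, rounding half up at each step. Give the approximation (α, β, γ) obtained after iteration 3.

(3.262, 1.201, -2.151)

Iteration 1:
  α = (-12 - (1)·0.000 - (-2)·0.000) / (-5) = 2.400
  β = (0 - (-3)·0.000 - (0.4)·0.000) / (7.4) = 0.000
  γ = (-6 - (2.3)·0.000 - (2.7)·0.000) / (7) = -0.857
Iteration 2:
  α = (-12 - (1)·0.000 - (-2)·-0.857) / (-5) = 2.743
  β = (0 - (-3)·2.400 - (0.4)·-0.857) / (7.4) = 1.019
  γ = (-6 - (2.3)·2.400 - (2.7)·0.000) / (7) = -1.646
Iteration 3:
  α = (-12 - (1)·1.019 - (-2)·-1.646) / (-5) = 3.262
  β = (0 - (-3)·2.743 - (0.4)·-1.646) / (7.4) = 1.201
  γ = (-6 - (2.3)·2.743 - (2.7)·1.019) / (7) = -2.151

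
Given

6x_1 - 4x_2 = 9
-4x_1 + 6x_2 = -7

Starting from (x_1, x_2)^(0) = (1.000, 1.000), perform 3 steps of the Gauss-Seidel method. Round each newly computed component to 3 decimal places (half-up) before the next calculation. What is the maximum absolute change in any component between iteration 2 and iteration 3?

Iteration 1:
  x_1 = (9 - (-4)·1.000) / (6) = 2.167
  x_2 = (-7 - (-4)·2.167) / (6) = 0.278
Iteration 2:
  x_1 = (9 - (-4)·0.278) / (6) = 1.685
  x_2 = (-7 - (-4)·1.685) / (6) = -0.043
Iteration 3:
  x_1 = (9 - (-4)·-0.043) / (6) = 1.471
  x_2 = (-7 - (-4)·1.471) / (6) = -0.186
Change: (-0.214, -0.143) → max |·| = 0.214

0.214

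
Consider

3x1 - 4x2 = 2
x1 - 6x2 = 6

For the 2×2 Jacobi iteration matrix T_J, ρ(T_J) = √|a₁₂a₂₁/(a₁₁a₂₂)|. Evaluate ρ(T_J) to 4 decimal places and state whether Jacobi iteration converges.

a₁₂a₂₁/(a₁₁a₂₂) = (-4)·(1) / ((3)·(-6)) = 0.222222
ρ = √|0.222222| = √0.222222 = 0.4714
ρ < 1, so Jacobi converges

0.4714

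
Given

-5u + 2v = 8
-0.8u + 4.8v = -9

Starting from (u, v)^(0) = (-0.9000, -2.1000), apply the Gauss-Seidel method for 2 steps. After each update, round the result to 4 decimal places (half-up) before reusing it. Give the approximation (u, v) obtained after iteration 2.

(-2.5127, -2.2938)

Iteration 1:
  u = (8 - (2)·-2.1000) / (-5) = -2.4400
  v = (-9 - (-0.8)·-2.4400) / (4.8) = -2.2817
Iteration 2:
  u = (8 - (2)·-2.2817) / (-5) = -2.5127
  v = (-9 - (-0.8)·-2.5127) / (4.8) = -2.2938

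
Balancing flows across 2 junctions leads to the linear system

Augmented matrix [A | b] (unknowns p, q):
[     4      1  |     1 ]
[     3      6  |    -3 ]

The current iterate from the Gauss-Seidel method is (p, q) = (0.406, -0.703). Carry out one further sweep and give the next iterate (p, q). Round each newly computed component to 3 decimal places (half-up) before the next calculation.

One sweep:
  p = (1 - (1)·-0.703) / (4) = 0.426
  q = (-3 - (3)·0.426) / (6) = -0.713

(0.426, -0.713)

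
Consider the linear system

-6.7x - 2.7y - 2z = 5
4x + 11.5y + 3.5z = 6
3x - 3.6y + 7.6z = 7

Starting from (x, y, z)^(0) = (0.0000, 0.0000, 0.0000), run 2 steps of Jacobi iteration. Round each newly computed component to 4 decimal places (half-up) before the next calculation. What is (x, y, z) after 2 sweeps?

(-1.2315, 0.5010, 1.4628)

Iteration 1:
  x = (5 - (-2.7)·0.0000 - (-2)·0.0000) / (-6.7) = -0.7463
  y = (6 - (4)·0.0000 - (3.5)·0.0000) / (11.5) = 0.5217
  z = (7 - (3)·0.0000 - (-3.6)·0.0000) / (7.6) = 0.9211
Iteration 2:
  x = (5 - (-2.7)·0.5217 - (-2)·0.9211) / (-6.7) = -1.2315
  y = (6 - (4)·-0.7463 - (3.5)·0.9211) / (11.5) = 0.5010
  z = (7 - (3)·-0.7463 - (-3.6)·0.5217) / (7.6) = 1.4628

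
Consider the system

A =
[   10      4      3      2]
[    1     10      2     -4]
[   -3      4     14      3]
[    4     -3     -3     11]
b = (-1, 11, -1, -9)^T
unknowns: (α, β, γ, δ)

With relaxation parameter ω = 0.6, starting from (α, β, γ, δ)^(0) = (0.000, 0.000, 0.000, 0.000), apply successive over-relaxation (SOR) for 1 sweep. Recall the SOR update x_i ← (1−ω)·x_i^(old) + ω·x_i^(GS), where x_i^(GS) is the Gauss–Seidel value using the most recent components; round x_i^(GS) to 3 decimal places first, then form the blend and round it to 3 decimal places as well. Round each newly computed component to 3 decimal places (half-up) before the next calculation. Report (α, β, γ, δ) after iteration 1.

(-0.060, 0.664, -0.164, -0.396)

Iteration 1:
  α: GS value = (-1 - (4)·0.000 - (3)·0.000 - (2)·0.000) / (10) = -0.100;  α ← (1−ω)·0.000 + ω·-0.100 = -0.060
  β: GS value = (11 - (1)·-0.060 - (2)·0.000 - (-4)·0.000) / (10) = 1.106;  β ← (1−ω)·0.000 + ω·1.106 = 0.664
  γ: GS value = (-1 - (-3)·-0.060 - (4)·0.664 - (3)·0.000) / (14) = -0.274;  γ ← (1−ω)·0.000 + ω·-0.274 = -0.164
  δ: GS value = (-9 - (4)·-0.060 - (-3)·0.664 - (-3)·-0.164) / (11) = -0.660;  δ ← (1−ω)·0.000 + ω·-0.660 = -0.396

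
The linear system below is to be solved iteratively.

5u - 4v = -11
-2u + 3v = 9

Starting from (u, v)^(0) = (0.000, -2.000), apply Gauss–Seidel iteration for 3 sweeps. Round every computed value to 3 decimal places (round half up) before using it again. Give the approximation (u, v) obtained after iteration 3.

(-0.774, 2.484)

Iteration 1:
  u = (-11 - (-4)·-2.000) / (5) = -3.800
  v = (9 - (-2)·-3.800) / (3) = 0.467
Iteration 2:
  u = (-11 - (-4)·0.467) / (5) = -1.826
  v = (9 - (-2)·-1.826) / (3) = 1.783
Iteration 3:
  u = (-11 - (-4)·1.783) / (5) = -0.774
  v = (9 - (-2)·-0.774) / (3) = 2.484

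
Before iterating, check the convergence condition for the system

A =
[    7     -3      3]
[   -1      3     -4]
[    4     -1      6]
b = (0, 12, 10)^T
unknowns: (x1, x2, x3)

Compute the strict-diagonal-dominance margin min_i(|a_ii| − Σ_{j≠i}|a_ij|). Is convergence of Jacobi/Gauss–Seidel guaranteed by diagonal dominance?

-2

row 1: |7| − (3+3) = 1
row 2: |3| − (1+4) = -2
row 3: |6| − (4+1) = 1
minimum over rows = -2 → not strictly diagonally dominant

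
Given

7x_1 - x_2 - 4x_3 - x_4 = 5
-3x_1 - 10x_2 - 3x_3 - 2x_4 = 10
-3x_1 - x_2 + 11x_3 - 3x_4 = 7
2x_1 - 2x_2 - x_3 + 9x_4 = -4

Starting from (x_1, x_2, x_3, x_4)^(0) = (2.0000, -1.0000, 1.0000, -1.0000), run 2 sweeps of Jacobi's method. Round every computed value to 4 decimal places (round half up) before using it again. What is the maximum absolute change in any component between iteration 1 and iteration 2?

Iteration 1:
  x_1 = (5 - (-1)·-1.0000 - (-4)·1.0000 - (-1)·-1.0000) / (7) = 1.0000
  x_2 = (10 - (-3)·2.0000 - (-3)·1.0000 - (-2)·-1.0000) / (-10) = -1.7000
  x_3 = (7 - (-3)·2.0000 - (-1)·-1.0000 - (-3)·-1.0000) / (11) = 0.8182
  x_4 = (-4 - (2)·2.0000 - (-2)·-1.0000 - (-1)·1.0000) / (9) = -1.0000
Iteration 2:
  x_1 = (5 - (-1)·-1.7000 - (-4)·0.8182 - (-1)·-1.0000) / (7) = 0.7961
  x_2 = (10 - (-3)·1.0000 - (-3)·0.8182 - (-2)·-1.0000) / (-10) = -1.3455
  x_3 = (7 - (-3)·1.0000 - (-1)·-1.7000 - (-3)·-1.0000) / (11) = 0.4818
  x_4 = (-4 - (2)·1.0000 - (-2)·-1.7000 - (-1)·0.8182) / (9) = -0.9535
Change: (-0.2039, 0.3545, -0.3364, 0.0465) → max |·| = 0.3545

0.3545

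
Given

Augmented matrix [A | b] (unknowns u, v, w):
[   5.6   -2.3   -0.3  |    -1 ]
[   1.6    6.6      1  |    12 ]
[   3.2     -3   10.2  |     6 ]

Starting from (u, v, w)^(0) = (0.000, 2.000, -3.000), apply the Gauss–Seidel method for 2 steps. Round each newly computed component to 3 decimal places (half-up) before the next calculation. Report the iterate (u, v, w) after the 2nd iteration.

Iteration 1:
  u = (-1 - (-2.3)·2.000 - (-0.3)·-3.000) / (5.6) = 0.482
  v = (12 - (1.6)·0.482 - (1)·-3.000) / (6.6) = 2.156
  w = (6 - (3.2)·0.482 - (-3)·2.156) / (10.2) = 1.071
Iteration 2:
  u = (-1 - (-2.3)·2.156 - (-0.3)·1.071) / (5.6) = 0.764
  v = (12 - (1.6)·0.764 - (1)·1.071) / (6.6) = 1.471
  w = (6 - (3.2)·0.764 - (-3)·1.471) / (10.2) = 0.781

(0.764, 1.471, 0.781)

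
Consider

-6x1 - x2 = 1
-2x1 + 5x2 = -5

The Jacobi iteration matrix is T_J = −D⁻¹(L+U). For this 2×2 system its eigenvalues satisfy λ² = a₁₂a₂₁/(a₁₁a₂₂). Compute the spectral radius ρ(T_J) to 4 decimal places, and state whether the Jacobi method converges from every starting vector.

0.2582

a₁₂a₂₁/(a₁₁a₂₂) = (-1)·(-2) / ((-6)·(5)) = -0.066667
ρ = √|-0.066667| = √0.066667 = 0.2582
ρ < 1, so Jacobi converges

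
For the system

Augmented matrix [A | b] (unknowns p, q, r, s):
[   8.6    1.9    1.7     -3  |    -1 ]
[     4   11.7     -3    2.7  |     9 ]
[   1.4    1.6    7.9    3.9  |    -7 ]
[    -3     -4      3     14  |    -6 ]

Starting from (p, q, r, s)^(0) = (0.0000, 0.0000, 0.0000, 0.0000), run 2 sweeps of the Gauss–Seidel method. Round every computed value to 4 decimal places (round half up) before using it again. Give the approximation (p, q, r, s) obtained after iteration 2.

(-0.0922, 0.5372, -0.9776, -0.0854)

Iteration 1:
  p = (-1 - (1.9)·0.0000 - (1.7)·0.0000 - (-3)·0.0000) / (8.6) = -0.1163
  q = (9 - (4)·-0.1163 - (-3)·0.0000 - (2.7)·0.0000) / (11.7) = 0.8090
  r = (-7 - (1.4)·-0.1163 - (1.6)·0.8090 - (3.9)·0.0000) / (7.9) = -1.0293
  s = (-6 - (-3)·-0.1163 - (-4)·0.8090 - (3)·-1.0293) / (14) = -0.0018
Iteration 2:
  p = (-1 - (1.9)·0.8090 - (1.7)·-1.0293 - (-3)·-0.0018) / (8.6) = -0.0922
  q = (9 - (4)·-0.0922 - (-3)·-1.0293 - (2.7)·-0.0018) / (11.7) = 0.5372
  r = (-7 - (1.4)·-0.0922 - (1.6)·0.5372 - (3.9)·-0.0018) / (7.9) = -0.9776
  s = (-6 - (-3)·-0.0922 - (-4)·0.5372 - (3)·-0.9776) / (14) = -0.0854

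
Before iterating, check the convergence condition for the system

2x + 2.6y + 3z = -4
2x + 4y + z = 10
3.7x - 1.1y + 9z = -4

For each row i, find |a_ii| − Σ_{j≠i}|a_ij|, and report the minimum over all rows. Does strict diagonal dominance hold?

-3.6

row 1: |2| − (2.6+3) = -3.6
row 2: |4| − (2+1) = 1
row 3: |9| − (3.7+1.1) = 4.2
minimum over rows = -3.6 → not strictly diagonally dominant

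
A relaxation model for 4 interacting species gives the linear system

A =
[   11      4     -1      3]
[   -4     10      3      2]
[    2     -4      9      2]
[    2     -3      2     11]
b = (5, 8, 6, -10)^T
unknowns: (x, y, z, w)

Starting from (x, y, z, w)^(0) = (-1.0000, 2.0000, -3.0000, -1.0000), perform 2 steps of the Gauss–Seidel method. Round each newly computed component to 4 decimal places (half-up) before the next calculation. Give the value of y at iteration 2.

0.4739

Iteration 1:
  x = (5 - (4)·2.0000 - (-1)·-3.0000 - (3)·-1.0000) / (11) = -0.2727
  y = (8 - (-4)·-0.2727 - (3)·-3.0000 - (2)·-1.0000) / (10) = 1.7909
  z = (6 - (2)·-0.2727 - (-4)·1.7909 - (2)·-1.0000) / (9) = 1.7454
  w = (-10 - (2)·-0.2727 - (-3)·1.7909 - (2)·1.7454) / (11) = -0.6884
Iteration 2:
  x = (5 - (4)·1.7909 - (-1)·1.7454 - (3)·-0.6884) / (11) = 0.1497
  y = (8 - (-4)·0.1497 - (3)·1.7454 - (2)·-0.6884) / (10) = 0.4739
  z = (6 - (2)·0.1497 - (-4)·0.4739 - (2)·-0.6884) / (9) = 0.9970
  w = (-10 - (2)·0.1497 - (-3)·0.4739 - (2)·0.9970) / (11) = -0.9883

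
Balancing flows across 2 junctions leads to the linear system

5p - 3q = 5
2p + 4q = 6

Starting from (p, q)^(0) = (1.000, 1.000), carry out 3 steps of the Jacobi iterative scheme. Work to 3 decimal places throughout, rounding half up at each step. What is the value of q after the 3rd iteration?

0.700

Iteration 1:
  p = (5 - (-3)·1.000) / (5) = 1.600
  q = (6 - (2)·1.000) / (4) = 1.000
Iteration 2:
  p = (5 - (-3)·1.000) / (5) = 1.600
  q = (6 - (2)·1.600) / (4) = 0.700
Iteration 3:
  p = (5 - (-3)·0.700) / (5) = 1.420
  q = (6 - (2)·1.600) / (4) = 0.700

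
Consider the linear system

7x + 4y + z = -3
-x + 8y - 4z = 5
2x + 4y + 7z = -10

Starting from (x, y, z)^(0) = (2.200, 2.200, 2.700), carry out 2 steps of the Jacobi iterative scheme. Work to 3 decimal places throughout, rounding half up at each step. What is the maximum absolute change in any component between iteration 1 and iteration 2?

Iteration 1:
  x = (-3 - (4)·2.200 - (1)·2.700) / (7) = -2.071
  y = (5 - (-1)·2.200 - (-4)·2.700) / (8) = 2.250
  z = (-10 - (2)·2.200 - (4)·2.200) / (7) = -3.314
Iteration 2:
  x = (-3 - (4)·2.250 - (1)·-3.314) / (7) = -1.241
  y = (5 - (-1)·-2.071 - (-4)·-3.314) / (8) = -1.291
  z = (-10 - (2)·-2.071 - (4)·2.250) / (7) = -2.123
Change: (0.830, -3.541, 1.191) → max |·| = 3.541

3.541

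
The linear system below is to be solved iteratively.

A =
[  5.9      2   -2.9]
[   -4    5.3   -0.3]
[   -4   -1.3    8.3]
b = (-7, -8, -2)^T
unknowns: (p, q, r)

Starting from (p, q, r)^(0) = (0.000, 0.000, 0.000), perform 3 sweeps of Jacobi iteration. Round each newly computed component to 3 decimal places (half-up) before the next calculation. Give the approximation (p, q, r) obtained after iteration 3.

(-0.882, -2.167, -1.002)

Iteration 1:
  p = (-7 - (2)·0.000 - (-2.9)·0.000) / (5.9) = -1.186
  q = (-8 - (-4)·0.000 - (-0.3)·0.000) / (5.3) = -1.509
  r = (-2 - (-4)·0.000 - (-1.3)·0.000) / (8.3) = -0.241
Iteration 2:
  p = (-7 - (2)·-1.509 - (-2.9)·-0.241) / (5.9) = -0.793
  q = (-8 - (-4)·-1.186 - (-0.3)·-0.241) / (5.3) = -2.418
  r = (-2 - (-4)·-1.186 - (-1.3)·-1.509) / (8.3) = -1.049
Iteration 3:
  p = (-7 - (2)·-2.418 - (-2.9)·-1.049) / (5.9) = -0.882
  q = (-8 - (-4)·-0.793 - (-0.3)·-1.049) / (5.3) = -2.167
  r = (-2 - (-4)·-0.793 - (-1.3)·-2.418) / (8.3) = -1.002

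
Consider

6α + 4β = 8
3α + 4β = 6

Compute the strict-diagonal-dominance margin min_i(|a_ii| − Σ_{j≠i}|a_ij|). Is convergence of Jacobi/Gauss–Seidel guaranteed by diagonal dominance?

row 1: |6| − (4) = 2
row 2: |4| − (3) = 1
minimum over rows = 1 → strictly diagonally dominant (convergence guaranteed)

1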